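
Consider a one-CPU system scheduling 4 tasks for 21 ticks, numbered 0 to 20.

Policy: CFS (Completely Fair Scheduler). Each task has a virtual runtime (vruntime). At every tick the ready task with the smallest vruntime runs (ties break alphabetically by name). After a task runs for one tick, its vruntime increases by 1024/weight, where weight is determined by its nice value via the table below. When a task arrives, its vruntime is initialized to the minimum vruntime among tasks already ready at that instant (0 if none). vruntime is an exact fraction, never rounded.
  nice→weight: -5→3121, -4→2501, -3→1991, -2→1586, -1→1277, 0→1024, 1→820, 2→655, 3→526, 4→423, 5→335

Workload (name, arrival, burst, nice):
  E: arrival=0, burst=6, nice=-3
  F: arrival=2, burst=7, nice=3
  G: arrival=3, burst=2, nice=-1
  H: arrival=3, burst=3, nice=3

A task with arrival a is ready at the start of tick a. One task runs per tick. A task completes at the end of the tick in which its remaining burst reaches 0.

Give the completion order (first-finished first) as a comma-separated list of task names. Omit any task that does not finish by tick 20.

completion order = G, E, H, F

t=0: vr[E=0] → run E
t=1: vr[E=1024/1991] → run E
t=2: vr[E=2048/1991 F=2048/1991] → run E
t=3: vr[E=3072/1991 F=2048/1991 G=2048/1991 H=2048/1991] → run F
t=4: vr[E=3072/1991 F=1558016/523633 G=2048/1991 H=2048/1991] → run G
t=5: vr[E=3072/1991 F=1558016/523633 G=4654080/2542507 H=2048/1991] → run H
t=6: vr[E=3072/1991 F=1558016/523633 G=4654080/2542507 H=1558016/523633] → run E
t=7: vr[E=4096/1991 F=1558016/523633 G=4654080/2542507 H=1558016/523633] → run G
t=8: vr[E=4096/1991 F=1558016/523633 H=1558016/523633] → run E
t=9: vr[E=5120/1991 F=1558016/523633 H=1558016/523633] → run E
t=10: vr[F=1558016/523633 H=1558016/523633] → run F
t=11: vr[F=2577408/523633 H=1558016/523633] → run H
t=12: vr[F=2577408/523633 H=2577408/523633] → run F
t=13: vr[F=3596800/523633 H=2577408/523633] → run H
t=14: vr[F=3596800/523633] → run F
t=15: vr[F=4616192/523633] → run F
t=16: vr[F=5635584/523633] → run F
t=17: vr[F=6654976/523633] → run F
t=18: (idle)
t=19: (idle)
t=20: (idle)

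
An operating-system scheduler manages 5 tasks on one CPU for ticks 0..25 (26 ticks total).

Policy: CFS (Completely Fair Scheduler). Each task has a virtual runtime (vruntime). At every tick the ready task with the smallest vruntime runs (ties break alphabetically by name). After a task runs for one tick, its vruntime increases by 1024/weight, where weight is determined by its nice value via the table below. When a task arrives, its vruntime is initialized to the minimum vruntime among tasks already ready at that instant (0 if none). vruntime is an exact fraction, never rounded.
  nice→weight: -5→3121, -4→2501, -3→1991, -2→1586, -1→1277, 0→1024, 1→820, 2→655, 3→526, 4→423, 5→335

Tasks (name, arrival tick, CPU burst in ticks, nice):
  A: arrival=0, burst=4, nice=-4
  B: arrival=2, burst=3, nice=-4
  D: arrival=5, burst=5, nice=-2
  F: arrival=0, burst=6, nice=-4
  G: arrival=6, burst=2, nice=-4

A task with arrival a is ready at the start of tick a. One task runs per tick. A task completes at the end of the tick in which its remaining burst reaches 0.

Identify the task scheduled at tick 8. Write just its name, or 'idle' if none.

running at tick 8 = F

t=0: vr[A=0 F=0] → run A
t=1: vr[A=1024/2501 F=0] → run F
t=2: vr[A=1024/2501 B=1024/2501 F=1024/2501] → run A
t=3: vr[A=2048/2501 B=1024/2501 F=1024/2501] → run B
t=4: vr[A=2048/2501 B=2048/2501 F=1024/2501] → run F
t=5: vr[A=2048/2501 B=2048/2501 D=2048/2501 F=2048/2501] → run A
t=6: vr[A=3072/2501 B=2048/2501 D=2048/2501 F=2048/2501 G=2048/2501] → run B
t=7: vr[A=3072/2501 B=3072/2501 D=2048/2501 F=2048/2501 G=2048/2501] → run D
t=8: vr[A=3072/2501 B=3072/2501 D=47616/32513 F=2048/2501 G=2048/2501] → run F
t=9: vr[A=3072/2501 B=3072/2501 D=47616/32513 F=3072/2501 G=2048/2501] → run G
t=10: vr[A=3072/2501 B=3072/2501 D=47616/32513 F=3072/2501 G=3072/2501] → run A
t=11: vr[B=3072/2501 D=47616/32513 F=3072/2501 G=3072/2501] → run B
t=12: vr[D=47616/32513 F=3072/2501 G=3072/2501] → run F
t=13: vr[D=47616/32513 F=4096/2501 G=3072/2501] → run G
t=14: vr[D=47616/32513 F=4096/2501] → run D
t=15: vr[D=68608/32513 F=4096/2501] → run F
t=16: vr[D=68608/32513 F=5120/2501] → run F
t=17: vr[D=68608/32513] → run D
t=18: vr[D=89600/32513] → run D
t=19: vr[D=110592/32513] → run D
t=20: (idle)
t=21: (idle)
t=22: (idle)
t=23: (idle)
t=24: (idle)
t=25: (idle)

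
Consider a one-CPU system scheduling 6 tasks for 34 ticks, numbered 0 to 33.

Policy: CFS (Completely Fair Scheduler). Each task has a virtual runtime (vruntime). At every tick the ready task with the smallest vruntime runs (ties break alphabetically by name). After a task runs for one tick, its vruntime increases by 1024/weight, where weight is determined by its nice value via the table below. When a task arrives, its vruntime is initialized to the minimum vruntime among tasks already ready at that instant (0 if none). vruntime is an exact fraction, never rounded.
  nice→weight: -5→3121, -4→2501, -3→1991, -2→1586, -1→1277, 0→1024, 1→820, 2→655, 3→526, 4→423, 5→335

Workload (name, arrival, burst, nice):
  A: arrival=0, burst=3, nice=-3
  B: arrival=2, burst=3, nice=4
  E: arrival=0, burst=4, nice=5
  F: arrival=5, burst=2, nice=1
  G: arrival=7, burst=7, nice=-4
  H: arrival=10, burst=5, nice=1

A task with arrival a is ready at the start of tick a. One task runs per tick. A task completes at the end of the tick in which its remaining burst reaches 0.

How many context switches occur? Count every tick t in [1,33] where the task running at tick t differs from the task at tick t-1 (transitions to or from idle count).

context switches = 18

t=0: vr[A=0 E=0] → run A
t=1: vr[A=1024/1991 E=0] → run E
t=2: vr[A=1024/1991 B=1024/1991 E=1024/335] → run A
t=3: vr[A=2048/1991 B=1024/1991 E=1024/335] → run B
t=4: vr[A=2048/1991 B=2471936/842193 E=1024/335] → run A
t=5: vr[B=2471936/842193 E=1024/335 F=2471936/842193] → run B
t=6: vr[B=4510720/842193 E=1024/335 F=2471936/842193] → run F
t=7: vr[B=4510720/842193 E=1024/335 F=722348288/172649565 G=1024/335] → run E
t=8: vr[B=4510720/842193 E=2048/335 F=722348288/172649565 G=1024/335] → run G
t=9: vr[B=4510720/842193 E=2048/335 F=722348288/172649565 G=2904064/837835] → run G
t=10: vr[B=4510720/842193 E=2048/335 F=722348288/172649565 G=3247104/837835 H=3247104/837835] → run G
t=11: vr[B=4510720/842193 E=2048/335 F=722348288/172649565 G=3590144/837835 H=3247104/837835] → run H
t=12: vr[B=4510720/842193 E=2048/335 F=722348288/172649565 G=3590144/837835 H=4293376/837835] → run F
t=13: vr[B=4510720/842193 E=2048/335 G=3590144/837835 H=4293376/837835] → run G
t=14: vr[B=4510720/842193 E=2048/335 G=3933184/837835 H=4293376/837835] → run G
t=15: vr[B=4510720/842193 E=2048/335 G=4276224/837835 H=4293376/837835] → run G
t=16: vr[B=4510720/842193 E=2048/335 G=4619264/837835 H=4293376/837835] → run H
t=17: vr[B=4510720/842193 E=2048/335 G=4619264/837835 H=5339648/837835] → run B
t=18: vr[E=2048/335 G=4619264/837835 H=5339648/837835] → run G
t=19: vr[E=2048/335 H=5339648/837835] → run E
t=20: vr[E=3072/335 H=5339648/837835] → run H
t=21: vr[E=3072/335 H=1277184/167567] → run H
t=22: vr[E=3072/335 H=7432192/837835] → run H
t=23: vr[E=3072/335] → run E
t=24: (idle)
t=25: (idle)
t=26: (idle)
t=27: (idle)
t=28: (idle)
t=29: (idle)
t=30: (idle)
t=31: (idle)
t=32: (idle)
t=33: (idle)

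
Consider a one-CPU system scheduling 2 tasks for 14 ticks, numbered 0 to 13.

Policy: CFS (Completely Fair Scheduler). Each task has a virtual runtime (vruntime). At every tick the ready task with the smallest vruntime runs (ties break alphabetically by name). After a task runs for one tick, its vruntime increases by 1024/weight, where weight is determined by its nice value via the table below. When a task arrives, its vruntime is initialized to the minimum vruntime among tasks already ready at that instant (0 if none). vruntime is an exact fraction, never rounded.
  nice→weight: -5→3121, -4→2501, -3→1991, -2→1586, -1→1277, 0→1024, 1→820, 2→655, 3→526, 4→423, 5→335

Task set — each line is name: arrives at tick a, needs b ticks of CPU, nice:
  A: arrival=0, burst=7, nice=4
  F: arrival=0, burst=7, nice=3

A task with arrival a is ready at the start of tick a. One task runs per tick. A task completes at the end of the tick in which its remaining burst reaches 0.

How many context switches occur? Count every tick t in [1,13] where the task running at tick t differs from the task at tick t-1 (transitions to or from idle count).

t=0: vr[A=0 F=0] → run A
t=1: vr[A=1024/423 F=0] → run F
t=2: vr[A=1024/423 F=512/263] → run F
t=3: vr[A=1024/423 F=1024/263] → run A
t=4: vr[A=2048/423 F=1024/263] → run F
t=5: vr[A=2048/423 F=1536/263] → run A
t=6: vr[A=1024/141 F=1536/263] → run F
t=7: vr[A=1024/141 F=2048/263] → run A
t=8: vr[A=4096/423 F=2048/263] → run F
t=9: vr[A=4096/423 F=2560/263] → run A
t=10: vr[A=5120/423 F=2560/263] → run F
t=11: vr[A=5120/423 F=3072/263] → run F
t=12: vr[A=5120/423] → run A
t=13: vr[A=2048/141] → run A

context switches = 10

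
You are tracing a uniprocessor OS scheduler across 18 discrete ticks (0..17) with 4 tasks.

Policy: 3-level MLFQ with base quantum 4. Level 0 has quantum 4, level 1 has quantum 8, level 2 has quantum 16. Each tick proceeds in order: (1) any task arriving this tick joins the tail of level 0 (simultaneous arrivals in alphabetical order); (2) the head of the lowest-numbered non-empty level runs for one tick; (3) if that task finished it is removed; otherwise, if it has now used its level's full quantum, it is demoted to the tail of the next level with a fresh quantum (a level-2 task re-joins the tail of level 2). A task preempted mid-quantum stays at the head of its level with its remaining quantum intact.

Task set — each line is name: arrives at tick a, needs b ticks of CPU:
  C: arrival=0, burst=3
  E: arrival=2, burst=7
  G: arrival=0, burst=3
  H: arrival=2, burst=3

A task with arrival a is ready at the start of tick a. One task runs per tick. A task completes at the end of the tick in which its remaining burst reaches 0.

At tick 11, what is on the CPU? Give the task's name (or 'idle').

t=0: L0/L1/L2 = CG/-/- → run C
t=1: L0/L1/L2 = CG/-/- → run C
t=2: L0/L1/L2 = CGEH/-/- → run C
t=3: L0/L1/L2 = GEH/-/- → run G
t=4: L0/L1/L2 = GEH/-/- → run G
t=5: L0/L1/L2 = GEH/-/- → run G
t=6: L0/L1/L2 = EH/-/- → run E
t=7: L0/L1/L2 = EH/-/- → run E
t=8: L0/L1/L2 = EH/-/- → run E
t=9: L0/L1/L2 = EH/-/- → run E
t=10: L0/L1/L2 = H/E/- → run H
t=11: L0/L1/L2 = H/E/- → run H
t=12: L0/L1/L2 = H/E/- → run H
t=13: L0/L1/L2 = -/E/- → run E
t=14: L0/L1/L2 = -/E/- → run E
t=15: L0/L1/L2 = -/E/- → run E
t=16: (idle)
t=17: (idle)

running at tick 11 = H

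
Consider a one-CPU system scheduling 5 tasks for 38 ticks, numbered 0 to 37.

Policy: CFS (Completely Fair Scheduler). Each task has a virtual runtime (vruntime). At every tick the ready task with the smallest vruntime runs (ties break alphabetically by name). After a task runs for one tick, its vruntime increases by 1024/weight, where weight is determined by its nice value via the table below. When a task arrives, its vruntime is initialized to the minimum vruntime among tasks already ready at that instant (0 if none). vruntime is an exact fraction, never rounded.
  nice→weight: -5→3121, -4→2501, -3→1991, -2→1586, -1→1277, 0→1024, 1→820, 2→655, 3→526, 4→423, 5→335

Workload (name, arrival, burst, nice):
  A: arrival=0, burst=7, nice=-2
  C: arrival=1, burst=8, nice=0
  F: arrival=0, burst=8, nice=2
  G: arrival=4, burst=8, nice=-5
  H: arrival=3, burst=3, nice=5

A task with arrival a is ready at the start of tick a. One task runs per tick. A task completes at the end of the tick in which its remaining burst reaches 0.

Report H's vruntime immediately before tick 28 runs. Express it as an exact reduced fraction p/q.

vruntime(H, start of tick 28) = 1795584/265655

t=0: vr[A=0 F=0] → run A
t=1: vr[A=512/793 C=0 F=0] → run C
t=2: vr[A=512/793 C=1 F=0] → run F
t=3: vr[A=512/793 C=1 F=1024/655 H=512/793] → run A
t=4: vr[A=1024/793 C=1 F=1024/655 G=512/793 H=512/793] → run G
t=5: vr[A=1024/793 C=1 F=1024/655 G=2409984/2474953 H=512/793] → run H
t=6: vr[A=1024/793 C=1 F=1024/655 G=2409984/2474953 H=983552/265655] → run G
t=7: vr[A=1024/793 C=1 F=1024/655 G=3222016/2474953 H=983552/265655] → run C
t=8: vr[A=1024/793 C=2 F=1024/655 G=3222016/2474953 H=983552/265655] → run A
t=9: vr[A=1536/793 C=2 F=1024/655 G=3222016/2474953 H=983552/265655] → run G
t=10: vr[A=1536/793 C=2 F=1024/655 G=4034048/2474953 H=983552/265655] → run F
t=11: vr[A=1536/793 C=2 F=2048/655 G=4034048/2474953 H=983552/265655] → run G
t=12: vr[A=1536/793 C=2 F=2048/655 G=4846080/2474953 H=983552/265655] → run A
t=13: vr[A=2048/793 C=2 F=2048/655 G=4846080/2474953 H=983552/265655] → run G
t=14: vr[A=2048/793 C=2 F=2048/655 G=5658112/2474953 H=983552/265655] → run C
t=15: vr[A=2048/793 C=3 F=2048/655 G=5658112/2474953 H=983552/265655] → run G
t=16: vr[A=2048/793 C=3 F=2048/655 G=6470144/2474953 H=983552/265655] → run A
t=17: vr[A=2560/793 C=3 F=2048/655 G=6470144/2474953 H=983552/265655] → run G
t=18: vr[A=2560/793 C=3 F=2048/655 G=7282176/2474953 H=983552/265655] → run G
t=19: vr[A=2560/793 C=3 F=2048/655 H=983552/265655] → run C
t=20: vr[A=2560/793 C=4 F=2048/655 H=983552/265655] → run F
t=21: vr[A=2560/793 C=4 F=3072/655 H=983552/265655] → run A
t=22: vr[A=3072/793 C=4 F=3072/655 H=983552/265655] → run H
t=23: vr[A=3072/793 C=4 F=3072/655 H=1795584/265655] → run A
t=24: vr[C=4 F=3072/655 H=1795584/265655] → run C
t=25: vr[C=5 F=3072/655 H=1795584/265655] → run F
t=26: vr[C=5 F=4096/655 H=1795584/265655] → run C
t=27: vr[C=6 F=4096/655 H=1795584/265655] → run C
t=28: vr[C=7 F=4096/655 H=1795584/265655] → run F
t=29: vr[C=7 F=1024/131 H=1795584/265655] → run H
t=30: vr[C=7 F=1024/131] → run C
t=31: vr[F=1024/131] → run F
t=32: vr[F=6144/655] → run F
t=33: vr[F=7168/655] → run F
t=34: (idle)
t=35: (idle)
t=36: (idle)
t=37: (idle)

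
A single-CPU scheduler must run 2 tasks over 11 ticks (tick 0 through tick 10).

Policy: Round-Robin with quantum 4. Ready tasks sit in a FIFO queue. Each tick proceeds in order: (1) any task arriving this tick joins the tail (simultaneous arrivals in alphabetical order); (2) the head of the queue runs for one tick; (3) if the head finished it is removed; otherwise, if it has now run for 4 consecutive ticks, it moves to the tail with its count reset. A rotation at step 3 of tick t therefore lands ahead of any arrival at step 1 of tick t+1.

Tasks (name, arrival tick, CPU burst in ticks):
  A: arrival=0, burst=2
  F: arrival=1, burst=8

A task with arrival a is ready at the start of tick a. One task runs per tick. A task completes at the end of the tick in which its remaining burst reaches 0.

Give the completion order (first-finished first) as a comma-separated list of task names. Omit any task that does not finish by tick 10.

completion order = A, F

t=0: queue=[A] q_used=0 → run A
t=1: queue=[A,F] q_used=1 → run A
t=2: queue=[F] q_used=0 → run F
t=3: queue=[F] q_used=1 → run F
t=4: queue=[F] q_used=2 → run F
t=5: queue=[F] q_used=3 → run F
t=6: queue=[F] q_used=0 → run F
t=7: queue=[F] q_used=1 → run F
t=8: queue=[F] q_used=2 → run F
t=9: queue=[F] q_used=3 → run F
t=10: (idle)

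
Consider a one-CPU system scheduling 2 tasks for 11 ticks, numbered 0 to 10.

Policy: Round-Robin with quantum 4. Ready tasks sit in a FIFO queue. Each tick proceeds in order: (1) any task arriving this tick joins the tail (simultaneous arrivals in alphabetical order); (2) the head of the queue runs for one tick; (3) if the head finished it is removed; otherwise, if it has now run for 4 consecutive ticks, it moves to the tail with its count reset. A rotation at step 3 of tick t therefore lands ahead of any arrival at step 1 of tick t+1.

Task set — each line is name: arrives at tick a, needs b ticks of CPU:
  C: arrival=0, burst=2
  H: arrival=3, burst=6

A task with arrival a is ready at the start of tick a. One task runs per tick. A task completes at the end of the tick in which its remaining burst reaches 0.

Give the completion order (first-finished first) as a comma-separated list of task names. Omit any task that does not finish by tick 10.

t=0: queue=[C] q_used=0 → run C
t=1: queue=[C] q_used=1 → run C
t=2: (idle)
t=3: queue=[H] q_used=0 → run H
t=4: queue=[H] q_used=1 → run H
t=5: queue=[H] q_used=2 → run H
t=6: queue=[H] q_used=3 → run H
t=7: queue=[H] q_used=0 → run H
t=8: queue=[H] q_used=1 → run H
t=9: (idle)
t=10: (idle)

completion order = C, H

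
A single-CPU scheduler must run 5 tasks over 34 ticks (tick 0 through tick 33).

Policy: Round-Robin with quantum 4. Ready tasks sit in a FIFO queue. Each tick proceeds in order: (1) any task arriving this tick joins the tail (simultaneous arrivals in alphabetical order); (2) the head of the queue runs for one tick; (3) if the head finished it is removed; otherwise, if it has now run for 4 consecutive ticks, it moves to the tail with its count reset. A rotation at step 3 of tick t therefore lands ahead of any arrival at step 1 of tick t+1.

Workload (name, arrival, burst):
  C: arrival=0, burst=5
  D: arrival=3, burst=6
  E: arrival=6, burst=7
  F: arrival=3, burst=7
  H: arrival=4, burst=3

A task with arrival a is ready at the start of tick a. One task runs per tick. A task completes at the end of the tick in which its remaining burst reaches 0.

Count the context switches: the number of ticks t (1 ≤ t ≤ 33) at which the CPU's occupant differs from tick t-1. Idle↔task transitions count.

t=0: queue=[C] q_used=0 → run C
t=1: queue=[C] q_used=1 → run C
t=2: queue=[C] q_used=2 → run C
t=3: queue=[C,D,F] q_used=3 → run C
t=4: queue=[D,F,C,H] q_used=0 → run D
t=5: queue=[D,F,C,H] q_used=1 → run D
t=6: queue=[D,F,C,H,E] q_used=2 → run D
t=7: queue=[D,F,C,H,E] q_used=3 → run D
t=8: queue=[F,C,H,E,D] q_used=0 → run F
t=9: queue=[F,C,H,E,D] q_used=1 → run F
t=10: queue=[F,C,H,E,D] q_used=2 → run F
t=11: queue=[F,C,H,E,D] q_used=3 → run F
t=12: queue=[C,H,E,D,F] q_used=0 → run C
t=13: queue=[H,E,D,F] q_used=0 → run H
t=14: queue=[H,E,D,F] q_used=1 → run H
t=15: queue=[H,E,D,F] q_used=2 → run H
t=16: queue=[E,D,F] q_used=0 → run E
t=17: queue=[E,D,F] q_used=1 → run E
t=18: queue=[E,D,F] q_used=2 → run E
t=19: queue=[E,D,F] q_used=3 → run E
t=20: queue=[D,F,E] q_used=0 → run D
t=21: queue=[D,F,E] q_used=1 → run D
t=22: queue=[F,E] q_used=0 → run F
t=23: queue=[F,E] q_used=1 → run F
t=24: queue=[F,E] q_used=2 → run F
t=25: queue=[E] q_used=0 → run E
t=26: queue=[E] q_used=1 → run E
t=27: queue=[E] q_used=2 → run E
t=28: (idle)
t=29: (idle)
t=30: (idle)
t=31: (idle)
t=32: (idle)
t=33: (idle)

context switches = 9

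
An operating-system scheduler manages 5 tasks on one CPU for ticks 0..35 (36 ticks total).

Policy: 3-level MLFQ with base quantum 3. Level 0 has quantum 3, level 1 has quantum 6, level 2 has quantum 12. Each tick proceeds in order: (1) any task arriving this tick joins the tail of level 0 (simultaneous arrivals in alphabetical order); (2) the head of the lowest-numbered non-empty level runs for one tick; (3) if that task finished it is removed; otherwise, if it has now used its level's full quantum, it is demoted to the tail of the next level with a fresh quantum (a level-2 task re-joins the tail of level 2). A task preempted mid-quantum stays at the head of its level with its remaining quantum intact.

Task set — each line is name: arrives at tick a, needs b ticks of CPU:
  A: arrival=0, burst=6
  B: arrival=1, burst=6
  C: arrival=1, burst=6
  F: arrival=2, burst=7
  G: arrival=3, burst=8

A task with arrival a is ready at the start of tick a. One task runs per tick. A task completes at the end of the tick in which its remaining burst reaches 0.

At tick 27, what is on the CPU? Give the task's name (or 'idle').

running at tick 27 = F

t=0: L0/L1/L2 = A/-/- → run A
t=1: L0/L1/L2 = ABC/-/- → run A
t=2: L0/L1/L2 = ABCF/-/- → run A
t=3: L0/L1/L2 = BCFG/A/- → run B
t=4: L0/L1/L2 = BCFG/A/- → run B
t=5: L0/L1/L2 = BCFG/A/- → run B
t=6: L0/L1/L2 = CFG/AB/- → run C
t=7: L0/L1/L2 = CFG/AB/- → run C
t=8: L0/L1/L2 = CFG/AB/- → run C
t=9: L0/L1/L2 = FG/ABC/- → run F
t=10: L0/L1/L2 = FG/ABC/- → run F
t=11: L0/L1/L2 = FG/ABC/- → run F
t=12: L0/L1/L2 = G/ABCF/- → run G
t=13: L0/L1/L2 = G/ABCF/- → run G
t=14: L0/L1/L2 = G/ABCF/- → run G
t=15: L0/L1/L2 = -/ABCFG/- → run A
t=16: L0/L1/L2 = -/ABCFG/- → run A
t=17: L0/L1/L2 = -/ABCFG/- → run A
t=18: L0/L1/L2 = -/BCFG/- → run B
t=19: L0/L1/L2 = -/BCFG/- → run B
t=20: L0/L1/L2 = -/BCFG/- → run B
t=21: L0/L1/L2 = -/CFG/- → run C
t=22: L0/L1/L2 = -/CFG/- → run C
t=23: L0/L1/L2 = -/CFG/- → run C
t=24: L0/L1/L2 = -/FG/- → run F
t=25: L0/L1/L2 = -/FG/- → run F
t=26: L0/L1/L2 = -/FG/- → run F
t=27: L0/L1/L2 = -/FG/- → run F
t=28: L0/L1/L2 = -/G/- → run G
t=29: L0/L1/L2 = -/G/- → run G
t=30: L0/L1/L2 = -/G/- → run G
t=31: L0/L1/L2 = -/G/- → run G
t=32: L0/L1/L2 = -/G/- → run G
t=33: (idle)
t=34: (idle)
t=35: (idle)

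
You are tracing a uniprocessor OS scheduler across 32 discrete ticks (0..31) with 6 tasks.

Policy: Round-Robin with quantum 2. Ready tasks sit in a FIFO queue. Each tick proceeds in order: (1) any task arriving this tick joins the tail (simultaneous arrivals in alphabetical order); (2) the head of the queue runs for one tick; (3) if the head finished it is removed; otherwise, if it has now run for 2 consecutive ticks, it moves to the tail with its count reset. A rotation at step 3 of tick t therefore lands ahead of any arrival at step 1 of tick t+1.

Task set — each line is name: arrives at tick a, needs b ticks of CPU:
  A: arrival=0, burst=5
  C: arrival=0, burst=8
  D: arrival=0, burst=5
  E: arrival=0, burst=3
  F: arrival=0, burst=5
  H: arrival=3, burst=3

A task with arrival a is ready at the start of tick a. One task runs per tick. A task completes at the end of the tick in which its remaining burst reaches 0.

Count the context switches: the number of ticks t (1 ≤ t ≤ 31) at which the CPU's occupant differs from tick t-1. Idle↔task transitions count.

context switches = 17

t=0: queue=[A,C,D,E,F] q_used=0 → run A
t=1: queue=[A,C,D,E,F] q_used=1 → run A
t=2: queue=[C,D,E,F,A] q_used=0 → run C
t=3: queue=[C,D,E,F,A,H] q_used=1 → run C
t=4: queue=[D,E,F,A,H,C] q_used=0 → run D
t=5: queue=[D,E,F,A,H,C] q_used=1 → run D
t=6: queue=[E,F,A,H,C,D] q_used=0 → run E
t=7: queue=[E,F,A,H,C,D] q_used=1 → run E
t=8: queue=[F,A,H,C,D,E] q_used=0 → run F
t=9: queue=[F,A,H,C,D,E] q_used=1 → run F
t=10: queue=[A,H,C,D,E,F] q_used=0 → run A
t=11: queue=[A,H,C,D,E,F] q_used=1 → run A
t=12: queue=[H,C,D,E,F,A] q_used=0 → run H
t=13: queue=[H,C,D,E,F,A] q_used=1 → run H
t=14: queue=[C,D,E,F,A,H] q_used=0 → run C
t=15: queue=[C,D,E,F,A,H] q_used=1 → run C
t=16: queue=[D,E,F,A,H,C] q_used=0 → run D
t=17: queue=[D,E,F,A,H,C] q_used=1 → run D
t=18: queue=[E,F,A,H,C,D] q_used=0 → run E
t=19: queue=[F,A,H,C,D] q_used=0 → run F
t=20: queue=[F,A,H,C,D] q_used=1 → run F
t=21: queue=[A,H,C,D,F] q_used=0 → run A
t=22: queue=[H,C,D,F] q_used=0 → run H
t=23: queue=[C,D,F] q_used=0 → run C
t=24: queue=[C,D,F] q_used=1 → run C
t=25: queue=[D,F,C] q_used=0 → run D
t=26: queue=[F,C] q_used=0 → run F
t=27: queue=[C] q_used=0 → run C
t=28: queue=[C] q_used=1 → run C
t=29: (idle)
t=30: (idle)
t=31: (idle)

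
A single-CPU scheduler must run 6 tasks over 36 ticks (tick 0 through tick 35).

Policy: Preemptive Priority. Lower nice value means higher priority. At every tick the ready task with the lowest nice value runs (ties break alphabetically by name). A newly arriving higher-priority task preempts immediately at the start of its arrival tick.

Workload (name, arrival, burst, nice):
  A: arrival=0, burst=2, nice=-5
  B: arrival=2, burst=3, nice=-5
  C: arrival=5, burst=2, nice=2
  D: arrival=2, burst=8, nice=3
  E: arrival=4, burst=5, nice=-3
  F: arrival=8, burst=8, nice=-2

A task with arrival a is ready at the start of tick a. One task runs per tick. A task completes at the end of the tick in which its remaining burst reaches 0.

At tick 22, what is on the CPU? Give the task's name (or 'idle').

running at tick 22 = D

t=0: ready={A} → run A
t=1: ready={A} → run A
t=2: ready={B,D} → run B
t=3: ready={B,D} → run B
t=4: ready={B,D,E} → run B
t=5: ready={C,D,E} → run E
t=6: ready={C,D,E} → run E
t=7: ready={C,D,E} → run E
t=8: ready={C,D,E,F} → run E
t=9: ready={C,D,E,F} → run E
t=10: ready={C,D,F} → run F
t=11: ready={C,D,F} → run F
t=12: ready={C,D,F} → run F
t=13: ready={C,D,F} → run F
t=14: ready={C,D,F} → run F
t=15: ready={C,D,F} → run F
t=16: ready={C,D,F} → run F
t=17: ready={C,D,F} → run F
t=18: ready={C,D} → run C
t=19: ready={C,D} → run C
t=20: ready={D} → run D
t=21: ready={D} → run D
t=22: ready={D} → run D
t=23: ready={D} → run D
t=24: ready={D} → run D
t=25: ready={D} → run D
t=26: ready={D} → run D
t=27: ready={D} → run D
t=28: (idle)
t=29: (idle)
t=30: (idle)
t=31: (idle)
t=32: (idle)
t=33: (idle)
t=34: (idle)
t=35: (idle)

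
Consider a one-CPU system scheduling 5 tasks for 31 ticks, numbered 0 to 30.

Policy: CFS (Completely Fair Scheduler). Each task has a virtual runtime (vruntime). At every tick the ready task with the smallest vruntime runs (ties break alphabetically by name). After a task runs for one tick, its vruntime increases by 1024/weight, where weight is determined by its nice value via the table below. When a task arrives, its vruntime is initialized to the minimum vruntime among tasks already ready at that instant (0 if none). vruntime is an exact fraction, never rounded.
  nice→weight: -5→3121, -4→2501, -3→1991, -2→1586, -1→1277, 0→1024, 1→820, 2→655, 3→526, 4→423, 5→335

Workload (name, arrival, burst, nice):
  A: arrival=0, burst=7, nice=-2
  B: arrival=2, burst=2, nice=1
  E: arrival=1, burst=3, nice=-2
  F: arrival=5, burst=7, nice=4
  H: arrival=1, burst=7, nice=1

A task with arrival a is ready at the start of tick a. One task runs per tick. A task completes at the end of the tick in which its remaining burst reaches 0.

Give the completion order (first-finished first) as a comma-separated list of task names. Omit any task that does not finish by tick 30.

t=0: vr[A=0] → run A
t=1: vr[A=512/793 E=512/793 H=512/793] → run A
t=2: vr[A=1024/793 B=512/793 E=512/793 H=512/793] → run B
t=3: vr[A=1024/793 B=307968/162565 E=512/793 H=512/793] → run E
t=4: vr[A=1024/793 B=307968/162565 E=1024/793 H=512/793] → run H
t=5: vr[A=1024/793 B=307968/162565 E=1024/793 F=1024/793 H=307968/162565] → run A
t=6: vr[A=1536/793 B=307968/162565 E=1024/793 F=1024/793 H=307968/162565] → run E
t=7: vr[A=1536/793 B=307968/162565 E=1536/793 F=1024/793 H=307968/162565] → run F
t=8: vr[A=1536/793 B=307968/162565 E=1536/793 F=1245184/335439 H=307968/162565] → run B
t=9: vr[A=1536/793 E=1536/793 F=1245184/335439 H=307968/162565] → run H
t=10: vr[A=1536/793 E=1536/793 F=1245184/335439 H=510976/162565] → run A
t=11: vr[A=2048/793 E=1536/793 F=1245184/335439 H=510976/162565] → run E
t=12: vr[A=2048/793 F=1245184/335439 H=510976/162565] → run A
t=13: vr[A=2560/793 F=1245184/335439 H=510976/162565] → run H
t=14: vr[A=2560/793 F=1245184/335439 H=713984/162565] → run A
t=15: vr[A=3072/793 F=1245184/335439 H=713984/162565] → run F
t=16: vr[A=3072/793 F=2057216/335439 H=713984/162565] → run A
t=17: vr[F=2057216/335439 H=713984/162565] → run H
t=18: vr[F=2057216/335439 H=916992/162565] → run H
t=19: vr[F=2057216/335439 H=224000/32513] → run F
t=20: vr[F=956416/111813 H=224000/32513] → run H
t=21: vr[F=956416/111813 H=1323008/162565] → run H
t=22: vr[F=956416/111813] → run F
t=23: vr[F=3681280/335439] → run F
t=24: vr[F=4493312/335439] → run F
t=25: vr[F=1768448/111813] → run F
t=26: (idle)
t=27: (idle)
t=28: (idle)
t=29: (idle)
t=30: (idle)

completion order = B, E, A, H, F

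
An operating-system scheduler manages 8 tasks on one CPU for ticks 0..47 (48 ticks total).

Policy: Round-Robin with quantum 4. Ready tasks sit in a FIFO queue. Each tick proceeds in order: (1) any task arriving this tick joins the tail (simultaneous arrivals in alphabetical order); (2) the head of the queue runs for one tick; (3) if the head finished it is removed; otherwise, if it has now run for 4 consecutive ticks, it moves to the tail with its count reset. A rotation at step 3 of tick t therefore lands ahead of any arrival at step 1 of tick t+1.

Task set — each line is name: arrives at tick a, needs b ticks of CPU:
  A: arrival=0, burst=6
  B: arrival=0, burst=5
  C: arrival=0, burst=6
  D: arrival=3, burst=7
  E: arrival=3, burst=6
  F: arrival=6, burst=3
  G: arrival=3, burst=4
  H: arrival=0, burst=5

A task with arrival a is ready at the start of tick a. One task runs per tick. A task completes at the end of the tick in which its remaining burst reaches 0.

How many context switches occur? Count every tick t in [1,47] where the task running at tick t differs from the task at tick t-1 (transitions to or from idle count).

t=0: queue=[A,B,C,H] q_used=0 → run A
t=1: queue=[A,B,C,H] q_used=1 → run A
t=2: queue=[A,B,C,H] q_used=2 → run A
t=3: queue=[A,B,C,H,D,E,G] q_used=3 → run A
t=4: queue=[B,C,H,D,E,G,A] q_used=0 → run B
t=5: queue=[B,C,H,D,E,G,A] q_used=1 → run B
t=6: queue=[B,C,H,D,E,G,A,F] q_used=2 → run B
t=7: queue=[B,C,H,D,E,G,A,F] q_used=3 → run B
t=8: queue=[C,H,D,E,G,A,F,B] q_used=0 → run C
t=9: queue=[C,H,D,E,G,A,F,B] q_used=1 → run C
t=10: queue=[C,H,D,E,G,A,F,B] q_used=2 → run C
t=11: queue=[C,H,D,E,G,A,F,B] q_used=3 → run C
t=12: queue=[H,D,E,G,A,F,B,C] q_used=0 → run H
t=13: queue=[H,D,E,G,A,F,B,C] q_used=1 → run H
t=14: queue=[H,D,E,G,A,F,B,C] q_used=2 → run H
t=15: queue=[H,D,E,G,A,F,B,C] q_used=3 → run H
t=16: queue=[D,E,G,A,F,B,C,H] q_used=0 → run D
t=17: queue=[D,E,G,A,F,B,C,H] q_used=1 → run D
t=18: queue=[D,E,G,A,F,B,C,H] q_used=2 → run D
t=19: queue=[D,E,G,A,F,B,C,H] q_used=3 → run D
t=20: queue=[E,G,A,F,B,C,H,D] q_used=0 → run E
t=21: queue=[E,G,A,F,B,C,H,D] q_used=1 → run E
t=22: queue=[E,G,A,F,B,C,H,D] q_used=2 → run E
t=23: queue=[E,G,A,F,B,C,H,D] q_used=3 → run E
t=24: queue=[G,A,F,B,C,H,D,E] q_used=0 → run G
t=25: queue=[G,A,F,B,C,H,D,E] q_used=1 → run G
t=26: queue=[G,A,F,B,C,H,D,E] q_used=2 → run G
t=27: queue=[G,A,F,B,C,H,D,E] q_used=3 → run G
t=28: queue=[A,F,B,C,H,D,E] q_used=0 → run A
t=29: queue=[A,F,B,C,H,D,E] q_used=1 → run A
t=30: queue=[F,B,C,H,D,E] q_used=0 → run F
t=31: queue=[F,B,C,H,D,E] q_used=1 → run F
t=32: queue=[F,B,C,H,D,E] q_used=2 → run F
t=33: queue=[B,C,H,D,E] q_used=0 → run B
t=34: queue=[C,H,D,E] q_used=0 → run C
t=35: queue=[C,H,D,E] q_used=1 → run C
t=36: queue=[H,D,E] q_used=0 → run H
t=37: queue=[D,E] q_used=0 → run D
t=38: queue=[D,E] q_used=1 → run D
t=39: queue=[D,E] q_used=2 → run D
t=40: queue=[E] q_used=0 → run E
t=41: queue=[E] q_used=1 → run E
t=42: (idle)
t=43: (idle)
t=44: (idle)
t=45: (idle)
t=46: (idle)
t=47: (idle)

context switches = 14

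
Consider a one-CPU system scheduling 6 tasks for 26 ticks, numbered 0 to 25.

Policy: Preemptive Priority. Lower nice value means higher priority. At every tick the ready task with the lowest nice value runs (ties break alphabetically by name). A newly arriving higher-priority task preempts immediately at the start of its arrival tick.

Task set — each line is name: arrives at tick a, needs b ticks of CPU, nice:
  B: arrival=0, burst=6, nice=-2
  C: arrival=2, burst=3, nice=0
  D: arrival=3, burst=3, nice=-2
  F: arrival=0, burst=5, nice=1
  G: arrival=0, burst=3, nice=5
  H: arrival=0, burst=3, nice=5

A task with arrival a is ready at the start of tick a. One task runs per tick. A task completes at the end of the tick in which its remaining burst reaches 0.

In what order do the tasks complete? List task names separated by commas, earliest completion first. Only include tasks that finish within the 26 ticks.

completion order = B, D, C, F, G, H

t=0: ready={B,F,G,H} → run B
t=1: ready={B,F,G,H} → run B
t=2: ready={B,C,F,G,H} → run B
t=3: ready={B,C,D,F,G,H} → run B
t=4: ready={B,C,D,F,G,H} → run B
t=5: ready={B,C,D,F,G,H} → run B
t=6: ready={C,D,F,G,H} → run D
t=7: ready={C,D,F,G,H} → run D
t=8: ready={C,D,F,G,H} → run D
t=9: ready={C,F,G,H} → run C
t=10: ready={C,F,G,H} → run C
t=11: ready={C,F,G,H} → run C
t=12: ready={F,G,H} → run F
t=13: ready={F,G,H} → run F
t=14: ready={F,G,H} → run F
t=15: ready={F,G,H} → run F
t=16: ready={F,G,H} → run F
t=17: ready={G,H} → run G
t=18: ready={G,H} → run G
t=19: ready={G,H} → run G
t=20: ready={H} → run H
t=21: ready={H} → run H
t=22: ready={H} → run H
t=23: (idle)
t=24: (idle)
t=25: (idle)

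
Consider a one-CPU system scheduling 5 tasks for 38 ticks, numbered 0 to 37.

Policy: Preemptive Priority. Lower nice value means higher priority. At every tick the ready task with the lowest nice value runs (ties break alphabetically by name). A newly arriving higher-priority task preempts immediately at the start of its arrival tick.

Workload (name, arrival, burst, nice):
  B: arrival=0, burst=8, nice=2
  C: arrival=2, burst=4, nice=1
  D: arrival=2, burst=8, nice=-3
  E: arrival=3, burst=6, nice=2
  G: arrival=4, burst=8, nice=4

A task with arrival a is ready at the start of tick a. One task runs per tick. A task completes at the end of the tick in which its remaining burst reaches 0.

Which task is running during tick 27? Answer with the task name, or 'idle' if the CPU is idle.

t=0: ready={B} → run B
t=1: ready={B} → run B
t=2: ready={B,C,D} → run D
t=3: ready={B,C,D,E} → run D
t=4: ready={B,C,D,E,G} → run D
t=5: ready={B,C,D,E,G} → run D
t=6: ready={B,C,D,E,G} → run D
t=7: ready={B,C,D,E,G} → run D
t=8: ready={B,C,D,E,G} → run D
t=9: ready={B,C,D,E,G} → run D
t=10: ready={B,C,E,G} → run C
t=11: ready={B,C,E,G} → run C
t=12: ready={B,C,E,G} → run C
t=13: ready={B,C,E,G} → run C
t=14: ready={B,E,G} → run B
t=15: ready={B,E,G} → run B
t=16: ready={B,E,G} → run B
t=17: ready={B,E,G} → run B
t=18: ready={B,E,G} → run B
t=19: ready={B,E,G} → run B
t=20: ready={E,G} → run E
t=21: ready={E,G} → run E
t=22: ready={E,G} → run E
t=23: ready={E,G} → run E
t=24: ready={E,G} → run E
t=25: ready={E,G} → run E
t=26: ready={G} → run G
t=27: ready={G} → run G
t=28: ready={G} → run G
t=29: ready={G} → run G
t=30: ready={G} → run G
t=31: ready={G} → run G
t=32: ready={G} → run G
t=33: ready={G} → run G
t=34: (idle)
t=35: (idle)
t=36: (idle)
t=37: (idle)

running at tick 27 = G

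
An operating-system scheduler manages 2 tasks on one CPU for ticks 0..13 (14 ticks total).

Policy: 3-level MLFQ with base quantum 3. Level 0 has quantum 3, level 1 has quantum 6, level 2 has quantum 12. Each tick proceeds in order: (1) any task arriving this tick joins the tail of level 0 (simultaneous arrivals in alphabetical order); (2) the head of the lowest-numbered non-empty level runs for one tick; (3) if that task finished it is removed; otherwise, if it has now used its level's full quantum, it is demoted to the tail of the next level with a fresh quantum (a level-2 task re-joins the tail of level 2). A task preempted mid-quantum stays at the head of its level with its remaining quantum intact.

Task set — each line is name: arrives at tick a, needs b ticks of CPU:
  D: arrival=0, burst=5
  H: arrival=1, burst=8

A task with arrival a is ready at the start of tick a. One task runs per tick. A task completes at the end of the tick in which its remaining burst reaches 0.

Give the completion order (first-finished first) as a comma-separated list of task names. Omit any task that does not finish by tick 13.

t=0: L0/L1/L2 = D/-/- → run D
t=1: L0/L1/L2 = DH/-/- → run D
t=2: L0/L1/L2 = DH/-/- → run D
t=3: L0/L1/L2 = H/D/- → run H
t=4: L0/L1/L2 = H/D/- → run H
t=5: L0/L1/L2 = H/D/- → run H
t=6: L0/L1/L2 = -/DH/- → run D
t=7: L0/L1/L2 = -/DH/- → run D
t=8: L0/L1/L2 = -/H/- → run H
t=9: L0/L1/L2 = -/H/- → run H
t=10: L0/L1/L2 = -/H/- → run H
t=11: L0/L1/L2 = -/H/- → run H
t=12: L0/L1/L2 = -/H/- → run H
t=13: (idle)

completion order = D, H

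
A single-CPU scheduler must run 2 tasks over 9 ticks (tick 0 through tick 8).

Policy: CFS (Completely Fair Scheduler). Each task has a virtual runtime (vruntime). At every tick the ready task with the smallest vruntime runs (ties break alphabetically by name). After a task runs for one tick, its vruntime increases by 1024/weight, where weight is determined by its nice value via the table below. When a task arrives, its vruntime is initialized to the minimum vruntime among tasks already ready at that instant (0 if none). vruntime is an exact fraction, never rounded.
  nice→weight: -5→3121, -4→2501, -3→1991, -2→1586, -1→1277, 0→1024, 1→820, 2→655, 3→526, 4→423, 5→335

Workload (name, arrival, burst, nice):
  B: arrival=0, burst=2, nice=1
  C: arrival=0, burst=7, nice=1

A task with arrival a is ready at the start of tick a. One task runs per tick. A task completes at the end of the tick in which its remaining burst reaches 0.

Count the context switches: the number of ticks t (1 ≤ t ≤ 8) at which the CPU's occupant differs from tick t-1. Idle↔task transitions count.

t=0: vr[B=0 C=0] → run B
t=1: vr[B=256/205 C=0] → run C
t=2: vr[B=256/205 C=256/205] → run B
t=3: vr[C=256/205] → run C
t=4: vr[C=512/205] → run C
t=5: vr[C=768/205] → run C
t=6: vr[C=1024/205] → run C
t=7: vr[C=256/41] → run C
t=8: vr[C=1536/205] → run C

context switches = 3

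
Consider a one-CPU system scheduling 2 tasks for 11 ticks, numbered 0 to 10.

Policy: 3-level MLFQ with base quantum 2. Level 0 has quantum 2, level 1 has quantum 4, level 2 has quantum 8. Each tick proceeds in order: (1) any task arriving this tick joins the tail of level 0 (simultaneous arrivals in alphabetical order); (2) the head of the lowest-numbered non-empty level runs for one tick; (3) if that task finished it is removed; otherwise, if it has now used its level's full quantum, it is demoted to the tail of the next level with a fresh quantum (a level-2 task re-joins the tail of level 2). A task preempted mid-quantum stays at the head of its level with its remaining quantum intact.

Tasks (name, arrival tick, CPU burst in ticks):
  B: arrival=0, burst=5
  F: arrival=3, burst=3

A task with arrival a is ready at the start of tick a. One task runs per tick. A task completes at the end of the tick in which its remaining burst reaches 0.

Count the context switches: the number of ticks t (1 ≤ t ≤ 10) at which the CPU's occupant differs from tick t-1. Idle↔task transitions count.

context switches = 4

t=0: L0/L1/L2 = B/-/- → run B
t=1: L0/L1/L2 = B/-/- → run B
t=2: L0/L1/L2 = -/B/- → run B
t=3: L0/L1/L2 = F/B/- → run F
t=4: L0/L1/L2 = F/B/- → run F
t=5: L0/L1/L2 = -/BF/- → run B
t=6: L0/L1/L2 = -/BF/- → run B
t=7: L0/L1/L2 = -/F/- → run F
t=8: (idle)
t=9: (idle)
t=10: (idle)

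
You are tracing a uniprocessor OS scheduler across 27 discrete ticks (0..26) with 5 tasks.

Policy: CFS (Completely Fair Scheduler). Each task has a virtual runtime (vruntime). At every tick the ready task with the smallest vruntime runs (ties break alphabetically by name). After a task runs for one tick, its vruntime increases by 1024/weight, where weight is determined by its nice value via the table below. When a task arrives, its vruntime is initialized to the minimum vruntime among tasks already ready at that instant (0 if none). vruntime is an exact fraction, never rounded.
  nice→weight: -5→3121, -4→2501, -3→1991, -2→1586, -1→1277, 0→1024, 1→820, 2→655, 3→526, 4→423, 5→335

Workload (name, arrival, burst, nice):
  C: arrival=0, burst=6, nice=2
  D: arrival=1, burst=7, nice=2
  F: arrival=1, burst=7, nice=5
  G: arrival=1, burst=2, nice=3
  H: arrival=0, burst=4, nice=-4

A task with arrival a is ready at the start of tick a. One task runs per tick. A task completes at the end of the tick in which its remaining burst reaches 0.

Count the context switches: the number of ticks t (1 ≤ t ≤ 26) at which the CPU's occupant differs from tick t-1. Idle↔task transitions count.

context switches = 21

t=0: vr[C=0 H=0] → run C
t=1: vr[C=1024/655 D=0 F=0 G=0 H=0] → run D
t=2: vr[C=1024/655 D=1024/655 F=0 G=0 H=0] → run F
t=3: vr[C=1024/655 D=1024/655 F=1024/335 G=0 H=0] → run G
t=4: vr[C=1024/655 D=1024/655 F=1024/335 G=512/263 H=0] → run H
t=5: vr[C=1024/655 D=1024/655 F=1024/335 G=512/263 H=1024/2501] → run H
t=6: vr[C=1024/655 D=1024/655 F=1024/335 G=512/263 H=2048/2501] → run H
t=7: vr[C=1024/655 D=1024/655 F=1024/335 G=512/263 H=3072/2501] → run H
t=8: vr[C=1024/655 D=1024/655 F=1024/335 G=512/263] → run C
t=9: vr[C=2048/655 D=1024/655 F=1024/335 G=512/263] → run D
t=10: vr[C=2048/655 D=2048/655 F=1024/335 G=512/263] → run G
t=11: vr[C=2048/655 D=2048/655 F=1024/335] → run F
t=12: vr[C=2048/655 D=2048/655 F=2048/335] → run C
t=13: vr[C=3072/655 D=2048/655 F=2048/335] → run D
t=14: vr[C=3072/655 D=3072/655 F=2048/335] → run C
t=15: vr[C=4096/655 D=3072/655 F=2048/335] → run D
t=16: vr[C=4096/655 D=4096/655 F=2048/335] → run F
t=17: vr[C=4096/655 D=4096/655 F=3072/335] → run C
t=18: vr[C=1024/131 D=4096/655 F=3072/335] → run D
t=19: vr[C=1024/131 D=1024/131 F=3072/335] → run C
t=20: vr[D=1024/131 F=3072/335] → run D
t=21: vr[D=6144/655 F=3072/335] → run F
t=22: vr[D=6144/655 F=4096/335] → run D
t=23: vr[F=4096/335] → run F
t=24: vr[F=1024/67] → run F
t=25: vr[F=6144/335] → run F
t=26: (idle)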